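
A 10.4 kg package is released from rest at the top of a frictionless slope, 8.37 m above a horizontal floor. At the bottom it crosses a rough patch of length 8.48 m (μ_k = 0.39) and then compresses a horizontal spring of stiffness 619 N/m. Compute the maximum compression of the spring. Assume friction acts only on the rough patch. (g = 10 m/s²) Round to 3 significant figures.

Initial energy: E₁ = mgh = (10.4)(10)(8.37) = 870.48 J
Friction removes W_f = μ_k mg d = (0.39)(10.4)(10)(8.48) = 343.9 J
Energy reaching the spring: E = 870.48 − 343.9 = 526.53 J
At max compression ½kx² = E ⇒ x = √(2E/k) = √(2 × 526.53/619) = 1.304 m

x = 1.30 m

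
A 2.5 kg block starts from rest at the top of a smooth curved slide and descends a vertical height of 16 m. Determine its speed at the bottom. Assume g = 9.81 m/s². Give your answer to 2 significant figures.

Energy conservation between the two points: mgh = ½mv²
v = √(2gh) = √(2 × 9.81 × 16) = √313.92 = 17.72 m/s

v = 18 m/s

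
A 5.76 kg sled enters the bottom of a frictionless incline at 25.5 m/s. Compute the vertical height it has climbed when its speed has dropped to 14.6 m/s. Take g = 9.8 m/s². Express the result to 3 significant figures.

h = 22.3 m

Energy balance between the two points: ½mv₁² = ½mv₂² + mgh
h = (v₁² − v₂²)/(2g) = (25.5² − 14.6²)/(2 × 9.8) = 22.30 m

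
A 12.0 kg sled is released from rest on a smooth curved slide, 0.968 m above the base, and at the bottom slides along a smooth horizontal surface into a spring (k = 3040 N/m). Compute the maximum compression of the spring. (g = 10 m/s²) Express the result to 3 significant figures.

x = 0.276 m

Gravitational PE at the top equals spring PE at max compression: mgh = ½kx²
x = √(2mgh/k) = √(2 × 12.0 × 10 × 0.968 / 3040) = 0.2764 m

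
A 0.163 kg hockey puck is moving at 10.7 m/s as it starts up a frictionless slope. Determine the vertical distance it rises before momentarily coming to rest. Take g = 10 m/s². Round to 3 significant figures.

By energy conservation, ½mv² = mgh
h = v²/(2g) = 10.7²/(2 × 10) = 5.724 m

h = 5.72 m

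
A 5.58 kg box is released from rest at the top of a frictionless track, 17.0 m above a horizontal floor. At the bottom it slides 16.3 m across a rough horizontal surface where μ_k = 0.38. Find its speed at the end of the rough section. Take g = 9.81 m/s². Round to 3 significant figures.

Applying the work–energy principle:
mgh = ½mv² + μ_k m g d
W_f = μ_k mg d = (0.38)(5.58)(9.81)(16.3) = 339.1 J
½mv² = mgh − W_f = 930.58 − 339.1 = 591.52 J
v = √(2 × 591.52/5.58) = 14.56 m/s

v = 14.6 m/s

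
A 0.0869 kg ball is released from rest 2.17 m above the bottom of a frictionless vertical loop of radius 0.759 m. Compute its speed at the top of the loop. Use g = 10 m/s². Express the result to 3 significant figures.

v = 3.61 m/s

Energy conservation: mgh = ½mv_top² + mg(2r)
v_top² = 2g(h − 2r) = 2(10)(2.17 − 1.518) = 13.04
v_top = 3.611 m/s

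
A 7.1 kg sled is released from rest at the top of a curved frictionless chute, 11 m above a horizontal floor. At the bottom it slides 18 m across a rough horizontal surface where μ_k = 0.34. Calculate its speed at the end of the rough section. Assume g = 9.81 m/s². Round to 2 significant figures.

Applying the work–energy principle:
mgh = ½mv² + μ_k m g d
W_f = μ_k mg d = (0.34)(7.1)(9.81)(18) = 426.3 J
½mv² = mgh − W_f = 766.16 − 426.3 = 339.90 J
v = √(2 × 339.90/7.1) = 9.785 m/s

v = 9.8 m/s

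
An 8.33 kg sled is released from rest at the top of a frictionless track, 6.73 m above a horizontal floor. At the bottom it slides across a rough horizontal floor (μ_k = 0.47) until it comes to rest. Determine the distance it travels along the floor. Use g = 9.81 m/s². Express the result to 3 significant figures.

d = 14.3 m

Energy bookkeeping (friction removes W_f = μ_k N d):
At rest all PE has been dissipated by friction: mgh = μ_k m g d
d = h/μ_k = 6.73/0.47 = 14.32 m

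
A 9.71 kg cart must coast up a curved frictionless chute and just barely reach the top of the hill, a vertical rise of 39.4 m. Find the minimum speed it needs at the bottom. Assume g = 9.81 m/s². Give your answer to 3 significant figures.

v = 27.8 m/s

At the top it is momentarily at rest, so all KE converts to PE: ½mv² = mgh
v = √(2gh) = √(2 × 9.81 × 39.4) = 27.80 m/s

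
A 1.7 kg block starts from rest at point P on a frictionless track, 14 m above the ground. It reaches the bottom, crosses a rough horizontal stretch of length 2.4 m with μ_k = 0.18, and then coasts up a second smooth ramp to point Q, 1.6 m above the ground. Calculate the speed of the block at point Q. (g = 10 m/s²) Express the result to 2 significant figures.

Energy at P: mgh₁ = (1.7)(10)(14) = 238.00 J
Friction loss: W_f = μ_k mg d = 7.344 J
At Q: ½mv² + mgh₂ = mgh₁ − W_f
½mv² = 238.00 − 7.344 − 27.200 = 203.46 J
v = √(2 × 203.46/1.7) = 15.47 m/s

v = 15 m/s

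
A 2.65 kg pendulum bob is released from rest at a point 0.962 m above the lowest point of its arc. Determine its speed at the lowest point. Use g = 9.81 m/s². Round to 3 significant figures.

v = 4.34 m/s

Equating total energy at the two states: mgh = ½mv²
The mass cancels from both sides.
v = √(2gh) = √(2 × 9.81 × 0.962) = √18.874 = 4.344 m/s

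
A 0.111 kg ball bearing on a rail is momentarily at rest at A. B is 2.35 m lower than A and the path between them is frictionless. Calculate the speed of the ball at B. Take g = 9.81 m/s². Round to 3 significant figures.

Equating total energy at the two states: mgh = ½mv²
v = √(2gh) = √(2 × 9.81 × 2.35) = √46.107 = 6.790 m/s

v = 6.79 m/s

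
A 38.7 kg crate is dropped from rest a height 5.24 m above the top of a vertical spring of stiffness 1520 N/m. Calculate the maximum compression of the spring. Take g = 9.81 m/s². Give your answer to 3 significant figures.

x = 1.89 m

Take the reference level at the top of the uncompressed spring. At max compression the crate has fallen H + x and is momentarily at rest:
mg(H + x) = ½kx²
½(1520)x² − (38.7)(9.81)x − (38.7)(9.81)(5.24) = 0
760.0x² − 379.6x − 1989 = 0
x = [379.6 + √(144132 + 6.0476e+06)]/(2 × 760.0) = 1.887 m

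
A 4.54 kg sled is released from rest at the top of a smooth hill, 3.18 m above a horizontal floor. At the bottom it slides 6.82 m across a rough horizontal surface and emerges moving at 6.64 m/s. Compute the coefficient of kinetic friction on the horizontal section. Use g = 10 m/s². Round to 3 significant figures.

μ_k = 0.143

Energy bookkeeping (friction removes W_f = μ_k N d):
mgh = ½mv² + μ_k m g d
mgh = 144.37 J; ½mv² = 100.08 J
W_f = 144.37 − 100.08 = 44.29 J
μ_k = W_f/(mg·d) = 44.29/(45.40 × 6.82) = 0.1430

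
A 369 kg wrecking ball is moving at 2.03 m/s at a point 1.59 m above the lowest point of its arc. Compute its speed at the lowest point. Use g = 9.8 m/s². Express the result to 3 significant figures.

By conservation of mechanical energy, ½mv₀² + mgh = ½mv²
v² = v₀² + 2gh = (2.03)² + 2(9.8)(1.59) = 35.285
v = √35.285 = 5.940 m/s

v = 5.94 m/s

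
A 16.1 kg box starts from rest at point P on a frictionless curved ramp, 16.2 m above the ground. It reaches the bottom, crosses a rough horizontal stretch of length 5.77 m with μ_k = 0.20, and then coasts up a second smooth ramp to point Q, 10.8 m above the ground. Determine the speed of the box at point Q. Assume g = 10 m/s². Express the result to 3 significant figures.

v = 9.22 m/s

Energy at P: mgh₁ = (16.1)(10)(16.2) = 2608.2 J
Friction loss: W_f = μ_k mg d = 185.8 J
At Q: ½mv² + mgh₂ = mgh₁ − W_f
½mv² = 2608.2 − 185.8 − 1738.8 = 683.61 J
v = √(2 × 683.61/16.1) = 9.215 m/s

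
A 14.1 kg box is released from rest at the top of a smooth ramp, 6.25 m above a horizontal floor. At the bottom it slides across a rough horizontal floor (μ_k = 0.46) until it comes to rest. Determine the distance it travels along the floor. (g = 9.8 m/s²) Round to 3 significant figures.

Energy at the top = energy at the end + work done against friction:
At rest all PE has been dissipated by friction: mgh = μ_k m g d
d = h/μ_k = 6.25/0.46 = 13.59 m

d = 13.6 m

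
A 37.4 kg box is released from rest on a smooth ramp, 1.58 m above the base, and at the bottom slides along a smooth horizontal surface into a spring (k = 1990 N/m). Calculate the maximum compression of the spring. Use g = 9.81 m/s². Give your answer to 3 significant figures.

x = 0.763 m

Energy conservation (no friction) from release to max compression: mgh = ½kx²
x = √(2mgh/k) = √(2 × 37.4 × 9.81 × 1.58 / 1990) = 0.7633 m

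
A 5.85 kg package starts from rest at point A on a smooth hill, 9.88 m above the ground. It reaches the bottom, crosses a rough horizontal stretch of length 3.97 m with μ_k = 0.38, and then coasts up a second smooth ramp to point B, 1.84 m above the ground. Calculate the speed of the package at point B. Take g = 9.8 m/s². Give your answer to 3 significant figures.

Energy at A: mgh₁ = (5.85)(9.8)(9.88) = 566.42 J
Friction loss: W_f = μ_k mg d = 86.49 J
At B: ½mv² + mgh₂ = mgh₁ − W_f
½mv² = 566.42 − 86.49 − 105.49 = 374.45 J
v = √(2 × 374.45/5.85) = 11.31 m/s

v = 11.3 m/s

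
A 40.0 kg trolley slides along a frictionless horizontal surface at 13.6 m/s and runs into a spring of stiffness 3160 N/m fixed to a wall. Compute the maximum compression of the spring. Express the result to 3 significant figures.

x = 1.53 m

At max compression the trolley is momentarily at rest: ½mv² = ½kx²
x = v√(m/k) = 13.6 × √(40.0/3160) = 1.530 m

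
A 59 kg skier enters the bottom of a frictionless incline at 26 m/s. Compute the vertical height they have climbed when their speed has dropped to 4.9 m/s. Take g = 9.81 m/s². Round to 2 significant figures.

h = 33 m

Conservation of energy: ½mv₁² = ½mv₂² + mgh
h = (v₁² − v₂²)/(2g) = (26² − 4.9²)/(2 × 9.81) = 33.23 m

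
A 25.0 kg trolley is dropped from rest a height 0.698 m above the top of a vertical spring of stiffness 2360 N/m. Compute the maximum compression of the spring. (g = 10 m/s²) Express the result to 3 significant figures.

x = 0.505 m

Measuring PE from the top of the relaxed spring, at max compression the trolley has dropped H + x with zero KE, so:
mg(H + x) = ½kx²
½(2360)x² − (25.0)(10)x − (25.0)(10)(0.698) = 0
1180x² − 250.0x − 174.5 = 0
x = [250.0 + √(62500 + 823640)]/(2 × 1180) = 0.5048 m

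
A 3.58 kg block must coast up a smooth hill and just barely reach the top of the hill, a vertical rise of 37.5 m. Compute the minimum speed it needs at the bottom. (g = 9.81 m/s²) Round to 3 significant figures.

v = 27.1 m/s

At the top it is momentarily at rest, so all KE converts to PE: ½mv² = mgh
v = √(2gh) = √(2 × 9.81 × 37.5) = 27.12 m/s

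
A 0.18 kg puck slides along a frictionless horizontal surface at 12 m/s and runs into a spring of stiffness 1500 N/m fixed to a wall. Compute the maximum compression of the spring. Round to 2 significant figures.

x = 0.13 m

All KE is stored as spring PE at maximum compression: ½mv² = ½kx²
x = v√(m/k) = 12 × √(0.18/1500) = 0.1315 m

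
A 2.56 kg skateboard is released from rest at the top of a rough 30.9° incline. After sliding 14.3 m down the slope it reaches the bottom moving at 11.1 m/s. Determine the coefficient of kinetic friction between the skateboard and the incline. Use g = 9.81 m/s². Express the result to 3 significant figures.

μ_k = 0.0867

Energy balance down the incline: mg L sinθ − ½mv² = μ_k (mg cosθ) L
mgL sinθ = 184.43 J; ½mv² = 157.71 J
W_f = 184.43 − 157.71 = 26.72 J
μ_k = W_f/(mg cosθ · L) = 26.72/(21.55 × 14.3) = 0.08670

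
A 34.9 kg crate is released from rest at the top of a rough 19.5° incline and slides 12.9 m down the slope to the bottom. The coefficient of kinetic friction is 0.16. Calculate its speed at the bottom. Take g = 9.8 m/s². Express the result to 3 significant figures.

Taking the bottom as reference, mgh = ½mv² + μ_k N L with h = L sinθ, N = mg cosθ:
mgh = mgL sinθ = (34.9)(9.8)(12.9)sin19.5° = 1472.8 J
W_f = μ_k mg cosθ · L = (0.16)(34.9)(9.8)cos19.5°·12.9 = 665.4 J
½mv² = 1472.8 − 665.4 = 807.34 J
v = √(2 × 807.34/34.9) = 6.802 m/s

v = 6.80 m/s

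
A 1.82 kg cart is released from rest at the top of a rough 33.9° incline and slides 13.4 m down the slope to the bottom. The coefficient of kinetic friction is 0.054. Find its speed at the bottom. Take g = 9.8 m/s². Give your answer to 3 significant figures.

v = 11.6 m/s

Work–energy: mg(L sinθ) − μ_k(mg cosθ)L = ½mv²
mgh = mgL sinθ = (1.82)(9.8)(13.4)sin33.9° = 133.30 J
W_f = μ_k mg cosθ · L = (0.054)(1.82)(9.8)cos33.9°·13.4 = 10.71 J
½mv² = 133.30 − 10.71 = 122.59 J
v = √(2 × 122.59/1.82) = 11.61 m/s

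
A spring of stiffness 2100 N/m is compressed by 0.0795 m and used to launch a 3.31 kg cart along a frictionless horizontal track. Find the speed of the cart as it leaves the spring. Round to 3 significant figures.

v = 2.00 m/s

Spring PE converts entirely to kinetic energy: ½kx² = ½mv²
v = x√(k/m) = 0.0795 × √(2100/3.31) = 2.002 m/s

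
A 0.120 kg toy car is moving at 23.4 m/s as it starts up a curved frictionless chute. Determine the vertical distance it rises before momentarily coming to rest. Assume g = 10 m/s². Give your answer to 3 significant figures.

h = 27.4 m

Setting KE at the bottom equal to PE gained: ½mv² = mgh
h = v²/(2g) = 23.4²/(2 × 10) = 27.38 m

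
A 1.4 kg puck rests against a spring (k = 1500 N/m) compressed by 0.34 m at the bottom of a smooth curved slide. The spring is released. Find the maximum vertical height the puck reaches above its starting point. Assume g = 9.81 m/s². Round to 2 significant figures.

At maximum height the puck is at rest, so ½kx² = mgh
h = kx²/(2mg) = (1500)(0.34)²/(2 × 1.4 × 9.81) = 6.313 m

h = 6.3 m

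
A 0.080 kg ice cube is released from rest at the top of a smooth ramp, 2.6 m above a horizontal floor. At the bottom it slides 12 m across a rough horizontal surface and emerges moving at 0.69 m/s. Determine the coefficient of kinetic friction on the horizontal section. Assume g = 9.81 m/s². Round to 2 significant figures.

Applying the work–energy principle:
mgh = ½mv² + μ_k m g d
mgh = 2.0405 J; ½mv² = 0.019044 J
W_f = 2.0405 − 0.019044 = 2.021 J
μ_k = W_f/(mg·d) = 2.021/(0.7848 × 12) = 0.2146

μ_k = 0.21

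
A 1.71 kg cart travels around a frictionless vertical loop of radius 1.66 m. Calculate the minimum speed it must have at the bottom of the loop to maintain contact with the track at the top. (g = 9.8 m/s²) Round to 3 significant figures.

v = 9.02 m/s

At the top: mg = mv_top²/r ⇒ v_top² = gr = 16.27 m²/s²
Energy from bottom to top (height 2r): ½mv_bot² = ½mv_top² + mg(2r)
v_bot² = gr + 4gr = 5gr = 81.34
v_bot = √(5gr) = 9.019 m/s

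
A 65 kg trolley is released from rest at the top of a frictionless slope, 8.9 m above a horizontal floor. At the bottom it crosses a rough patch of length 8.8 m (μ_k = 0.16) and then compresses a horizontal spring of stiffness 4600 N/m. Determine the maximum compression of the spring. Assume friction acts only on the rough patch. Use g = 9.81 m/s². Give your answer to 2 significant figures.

x = 1.4 m

Initial energy: E₁ = mgh = (65)(9.81)(8.9) = 5675.1 J
Friction removes W_f = μ_k mg d = (0.16)(65)(9.81)(8.8) = 897.8 J
Energy reaching the spring: E = 5675.1 − 897.8 = 4777.3 J
At max compression ½kx² = E ⇒ x = √(2E/k) = √(2 × 4777.3/4600) = 1.441 m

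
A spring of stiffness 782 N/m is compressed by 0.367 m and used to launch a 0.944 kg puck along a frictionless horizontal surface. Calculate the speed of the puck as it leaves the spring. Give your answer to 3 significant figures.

The puck leaves the spring when the spring is at natural length, so ½kx² = ½mv²
v = x√(k/m) = 0.367 × √(782/0.944) = 10.56 m/s

v = 10.6 m/s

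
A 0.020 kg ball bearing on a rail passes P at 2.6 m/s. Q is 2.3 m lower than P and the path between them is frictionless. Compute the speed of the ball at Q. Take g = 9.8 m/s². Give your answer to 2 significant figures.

v = 7.2 m/s

Equating total energy at the two states: ½mv₀² + mgh = ½mv²
The mass cancels from both sides.
v² = v₀² + 2gh = (2.6)² + 2(9.8)(2.3) = 51.840
v = √51.840 = 7.200 m/s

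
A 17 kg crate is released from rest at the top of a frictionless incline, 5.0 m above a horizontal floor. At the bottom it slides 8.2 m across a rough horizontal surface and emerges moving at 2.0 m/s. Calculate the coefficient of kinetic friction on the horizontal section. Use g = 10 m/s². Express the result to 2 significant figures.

Applying the work–energy principle:
mgh = ½mv² + μ_k m g d
mgh = 850.00 J; ½mv² = 34.000 J
W_f = 850.00 − 34.000 = 816.0 J
μ_k = W_f/(mg·d) = 816.0/(170.0 × 8.2) = 0.5854

μ_k = 0.59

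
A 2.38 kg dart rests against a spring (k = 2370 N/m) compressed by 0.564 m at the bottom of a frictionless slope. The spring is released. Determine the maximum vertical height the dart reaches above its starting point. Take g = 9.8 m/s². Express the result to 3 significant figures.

At maximum height the dart is at rest, so ½kx² = mgh
h = kx²/(2mg) = (2370)(0.564)²/(2 × 2.38 × 9.8) = 16.16 m

h = 16.2 m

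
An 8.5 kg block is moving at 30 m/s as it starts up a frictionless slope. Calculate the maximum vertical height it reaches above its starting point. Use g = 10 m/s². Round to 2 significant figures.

By energy conservation, ½mv² = mgh
h = v²/(2g) = 30²/(2 × 10) = 45.00 m

h = 45 m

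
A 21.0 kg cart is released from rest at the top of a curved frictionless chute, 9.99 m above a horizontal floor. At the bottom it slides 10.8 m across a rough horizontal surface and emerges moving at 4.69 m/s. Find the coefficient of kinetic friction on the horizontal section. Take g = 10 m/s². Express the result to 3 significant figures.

Applying the work–energy principle:
mgh = ½mv² + μ_k m g d
mgh = 2097.9 J; ½mv² = 230.96 J
W_f = 2097.9 − 230.96 = 1867 J
μ_k = W_f/(mg·d) = 1867/(210.0 × 10.8) = 0.8232

μ_k = 0.823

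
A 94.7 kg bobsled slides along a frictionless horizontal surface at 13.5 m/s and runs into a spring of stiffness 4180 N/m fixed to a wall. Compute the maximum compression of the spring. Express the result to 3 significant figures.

x = 2.03 m

Conservation of energy between contact and max compression: ½mv² = ½kx²
x = v√(m/k) = 13.5 × √(94.7/4180) = 2.032 m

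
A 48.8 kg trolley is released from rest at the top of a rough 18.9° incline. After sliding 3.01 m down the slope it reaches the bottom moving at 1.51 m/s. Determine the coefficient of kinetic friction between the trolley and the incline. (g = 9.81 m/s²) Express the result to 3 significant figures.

The energy dissipated by friction is the PE lost minus the KE gained:
mgL sinθ = 466.76 J; ½mv² = 55.634 J
W_f = 466.76 − 55.634 = 411.1 J
μ_k = W_f/(mg cosθ · L) = 411.1/(452.9 × 3.01) = 0.3016

μ_k = 0.302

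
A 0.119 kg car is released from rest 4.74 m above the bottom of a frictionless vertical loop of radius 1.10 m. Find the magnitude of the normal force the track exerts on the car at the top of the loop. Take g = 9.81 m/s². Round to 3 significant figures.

Energy from release to top (height 2r): mgh = ½mv_top² + mg(2r)
v_top² = 2g(h − 2r) = 2(9.81)(4.74 − 2.200) = 49.835 m²/s²
At the top, both N and weight point toward the centre: N + mg = mv_top²/r
N = m(v_top²/r − g) = 0.119(49.835/1.10 − 9.81) = 4.224 N

N = 4.22 N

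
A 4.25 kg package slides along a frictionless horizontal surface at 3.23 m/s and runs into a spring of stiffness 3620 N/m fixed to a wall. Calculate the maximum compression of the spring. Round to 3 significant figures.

x = 0.111 m

At max compression the package is momentarily at rest: ½mv² = ½kx²
x = v√(m/k) = 3.23 × √(4.25/3620) = 0.1107 m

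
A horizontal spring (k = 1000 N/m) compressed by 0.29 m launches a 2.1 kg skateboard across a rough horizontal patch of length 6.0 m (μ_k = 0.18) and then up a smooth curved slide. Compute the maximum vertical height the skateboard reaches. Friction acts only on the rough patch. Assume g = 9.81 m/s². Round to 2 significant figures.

Spring energy: E₀ = ½kx² = ½(1000)(0.29)² = 42.050 J
Friction: W_f = μ_k mg d = (0.18)(2.1)(9.81)(6.0) = 22.25 J
Energy at base of ramp: E = 42.050 − 22.25 = 19.801 J
At max height all remaining energy is PE: mgh = E ⇒ h = E/(mg) = 19.801/(2.1 × 9.81) = 0.9612 m

h = 0.96 m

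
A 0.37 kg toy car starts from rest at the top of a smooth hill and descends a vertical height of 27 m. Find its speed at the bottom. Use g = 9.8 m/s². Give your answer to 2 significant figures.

v = 23 m/s

Mechanical energy is conserved (no friction): mgh = ½mv²
v = √(2gh) = √(2 × 9.8 × 27) = √529.20 = 23.00 m/s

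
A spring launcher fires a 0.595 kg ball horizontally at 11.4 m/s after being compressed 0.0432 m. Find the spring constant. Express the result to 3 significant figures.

k = 41400 N/m

Spring PE at full compression equals KE at release: ½kx² = ½mv²
k = mv²/x² = (0.595)(11.4)²/(0.0432)² = 41434 N/m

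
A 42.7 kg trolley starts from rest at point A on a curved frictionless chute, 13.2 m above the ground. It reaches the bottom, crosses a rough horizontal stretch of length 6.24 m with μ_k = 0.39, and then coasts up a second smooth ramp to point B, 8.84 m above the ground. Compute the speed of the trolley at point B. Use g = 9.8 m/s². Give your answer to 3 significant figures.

v = 6.14 m/s

Energy at A: mgh₁ = (42.7)(9.8)(13.2) = 5523.7 J
Friction loss: W_f = μ_k mg d = 1018 J
At B: ½mv² + mgh₂ = mgh₁ − W_f
½mv² = 5523.7 − 1018 − 3699.2 = 806.12 J
v = √(2 × 806.12/42.7) = 6.145 m/s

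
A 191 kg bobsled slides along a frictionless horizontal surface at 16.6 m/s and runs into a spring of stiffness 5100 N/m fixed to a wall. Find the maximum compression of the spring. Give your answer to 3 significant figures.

All KE is stored as spring PE at maximum compression: ½mv² = ½kx²
x = v√(m/k) = 16.6 × √(191/5100) = 3.212 m

x = 3.21 m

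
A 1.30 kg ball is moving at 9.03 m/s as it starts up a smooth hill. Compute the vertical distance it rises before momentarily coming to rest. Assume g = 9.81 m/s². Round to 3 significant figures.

Setting KE at the bottom equal to PE gained: ½mv² = mgh
h = v²/(2g) = 9.03²/(2 × 9.81) = 4.156 m

h = 4.16 m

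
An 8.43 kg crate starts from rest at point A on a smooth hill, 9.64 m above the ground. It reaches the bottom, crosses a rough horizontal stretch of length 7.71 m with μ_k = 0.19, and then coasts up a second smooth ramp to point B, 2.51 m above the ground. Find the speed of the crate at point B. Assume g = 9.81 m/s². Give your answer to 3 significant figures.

Energy at A: mgh₁ = (8.43)(9.81)(9.64) = 797.21 J
Friction loss: W_f = μ_k mg d = 121.1 J
At B: ½mv² + mgh₂ = mgh₁ − W_f
½mv² = 797.21 − 121.1 − 207.57 = 468.49 J
v = √(2 × 468.49/8.43) = 10.54 m/s

v = 10.5 m/s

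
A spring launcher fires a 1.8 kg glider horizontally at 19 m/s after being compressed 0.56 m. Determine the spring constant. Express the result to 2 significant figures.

k = 2100 N/m

Spring PE at full compression equals KE at release: ½kx² = ½mv²
k = mv²/x² = (1.8)(19)²/(0.56)² = 2072 N/m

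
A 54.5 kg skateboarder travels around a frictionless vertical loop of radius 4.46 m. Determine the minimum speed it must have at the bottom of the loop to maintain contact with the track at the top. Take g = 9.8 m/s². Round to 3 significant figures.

At the top: mg = mv_top²/r ⇒ v_top² = gr = 43.71 m²/s²
Energy from bottom to top (height 2r): ½mv_bot² = ½mv_top² + mg(2r)
v_bot² = gr + 4gr = 5gr = 218.5
v_bot = √(5gr) = 14.78 m/s

v = 14.8 m/s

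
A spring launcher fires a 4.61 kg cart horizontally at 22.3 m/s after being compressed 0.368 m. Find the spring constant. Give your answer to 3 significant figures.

Energy stored in the spring equals the launch KE: ½kx² = ½mv²
k = mv²/x² = (4.61)(22.3)²/(0.368)² = 16928 N/m

k = 16900 N/m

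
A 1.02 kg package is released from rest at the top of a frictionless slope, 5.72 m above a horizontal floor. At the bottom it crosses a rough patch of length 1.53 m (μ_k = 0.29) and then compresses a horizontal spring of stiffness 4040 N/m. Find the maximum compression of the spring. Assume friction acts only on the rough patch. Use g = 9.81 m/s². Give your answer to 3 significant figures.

x = 0.162 m

Initial energy: E₁ = mgh = (1.02)(9.81)(5.72) = 57.235 J
Friction removes W_f = μ_k mg d = (0.29)(1.02)(9.81)(1.53) = 4.440 J
Energy reaching the spring: E = 57.235 − 4.440 = 52.796 J
At max compression ½kx² = E ⇒ x = √(2E/k) = √(2 × 52.796/4040) = 0.1617 m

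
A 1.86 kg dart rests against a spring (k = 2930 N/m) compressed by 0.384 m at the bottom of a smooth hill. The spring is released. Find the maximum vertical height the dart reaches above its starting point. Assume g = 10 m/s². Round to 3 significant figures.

Energy conservation from release to the highest point: ½kx² = mgh
h = kx²/(2mg) = (2930)(0.384)²/(2 × 1.86 × 10) = 11.61 m

h = 11.6 m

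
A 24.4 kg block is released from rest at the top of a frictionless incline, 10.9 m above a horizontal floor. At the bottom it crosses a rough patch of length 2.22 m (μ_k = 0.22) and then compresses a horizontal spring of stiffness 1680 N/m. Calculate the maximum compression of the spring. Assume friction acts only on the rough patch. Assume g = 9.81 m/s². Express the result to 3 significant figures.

Initial energy: E₁ = mgh = (24.4)(9.81)(10.9) = 2609.1 J
Friction removes W_f = μ_k mg d = (0.22)(24.4)(9.81)(2.22) = 116.9 J
Energy reaching the spring: E = 2609.1 − 116.9 = 2492.2 J
At max compression ½kx² = E ⇒ x = √(2E/k) = √(2 × 2492.2/1680) = 1.722 m

x = 1.72 m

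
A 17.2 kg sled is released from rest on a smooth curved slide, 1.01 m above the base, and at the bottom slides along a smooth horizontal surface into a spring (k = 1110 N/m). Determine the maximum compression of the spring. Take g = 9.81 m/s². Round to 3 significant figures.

Energy conservation (no friction) from release to max compression: mgh = ½kx²
x = √(2mgh/k) = √(2 × 17.2 × 9.81 × 1.01 / 1110) = 0.5541 m

x = 0.554 m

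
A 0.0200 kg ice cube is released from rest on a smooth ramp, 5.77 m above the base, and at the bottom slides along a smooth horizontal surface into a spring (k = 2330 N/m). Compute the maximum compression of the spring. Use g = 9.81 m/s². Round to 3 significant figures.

Gravitational PE at the top equals spring PE at max compression: mgh = ½kx²
x = √(2mgh/k) = √(2 × 0.0200 × 9.81 × 5.77 / 2330) = 0.03117 m

x = 0.0312 m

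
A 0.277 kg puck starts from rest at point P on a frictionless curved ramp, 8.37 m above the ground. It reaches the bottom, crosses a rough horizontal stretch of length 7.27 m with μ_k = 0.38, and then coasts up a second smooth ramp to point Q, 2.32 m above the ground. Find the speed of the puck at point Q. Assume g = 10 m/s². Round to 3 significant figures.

v = 8.11 m/s

Energy at P: mgh₁ = (0.277)(10)(8.37) = 23.185 J
Friction loss: W_f = μ_k mg d = 7.652 J
At Q: ½mv² + mgh₂ = mgh₁ − W_f
½mv² = 23.185 − 7.652 − 6.4264 = 9.1061 J
v = √(2 × 9.1061/0.277) = 8.109 m/s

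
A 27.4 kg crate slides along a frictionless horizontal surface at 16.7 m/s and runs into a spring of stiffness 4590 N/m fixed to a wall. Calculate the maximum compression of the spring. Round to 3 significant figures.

x = 1.29 m

All KE is stored as spring PE at maximum compression: ½mv² = ½kx²
x = v√(m/k) = 16.7 × √(27.4/4590) = 1.290 m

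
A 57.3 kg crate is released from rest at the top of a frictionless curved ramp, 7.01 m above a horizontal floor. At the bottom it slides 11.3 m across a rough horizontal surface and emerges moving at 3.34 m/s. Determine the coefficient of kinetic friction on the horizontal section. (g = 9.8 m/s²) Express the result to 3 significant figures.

μ_k = 0.570

Energy at the top = energy at the end + work done against friction:
mgh = ½mv² + μ_k m g d
mgh = 3936.4 J; ½mv² = 319.61 J
W_f = 3936.4 − 319.61 = 3617 J
μ_k = W_f/(mg·d) = 3617/(561.5 × 11.3) = 0.5700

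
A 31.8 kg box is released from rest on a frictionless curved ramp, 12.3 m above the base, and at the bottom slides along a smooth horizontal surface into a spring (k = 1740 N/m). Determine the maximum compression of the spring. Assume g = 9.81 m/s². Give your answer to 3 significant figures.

x = 2.10 m

Energy conservation (no friction) from release to max compression: mgh = ½kx²
x = √(2mgh/k) = √(2 × 31.8 × 9.81 × 12.3 / 1740) = 2.100 m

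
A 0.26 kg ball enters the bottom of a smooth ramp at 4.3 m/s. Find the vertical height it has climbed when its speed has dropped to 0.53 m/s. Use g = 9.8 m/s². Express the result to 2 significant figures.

h = 0.93 m

Energy balance between the two points: ½mv₁² = ½mv₂² + mgh
h = (v₁² − v₂²)/(2g) = (4.3² − 0.53²)/(2 × 9.8) = 0.9290 m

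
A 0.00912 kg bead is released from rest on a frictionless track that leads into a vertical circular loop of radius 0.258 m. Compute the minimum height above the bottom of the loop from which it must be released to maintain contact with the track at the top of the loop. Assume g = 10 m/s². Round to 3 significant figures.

At the top, for minimum speed gravity alone supplies the centripetal force: mg = mv_top²/r ⇒ v_top² = gr = 2.580 m²/s²
Energy conservation from release height h to the top (height 2r): mgh = ½mv_top² + mg(2r)
h = v_top²/(2g) + 2r = r/2 + 2r = 5r/2 = 0.6450 m

h = 0.645 m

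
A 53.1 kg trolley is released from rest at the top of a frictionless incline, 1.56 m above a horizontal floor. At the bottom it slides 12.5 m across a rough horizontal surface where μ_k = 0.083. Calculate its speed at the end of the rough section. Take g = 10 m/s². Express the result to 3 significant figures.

Energy at the top = energy at the end + work done against friction:
mgh = ½mv² + μ_k m g d
W_f = μ_k mg d = (0.083)(53.1)(10)(12.5) = 550.9 J
½mv² = mgh − W_f = 828.36 − 550.9 = 277.45 J
v = √(2 × 277.45/53.1) = 3.233 m/s

v = 3.23 m/s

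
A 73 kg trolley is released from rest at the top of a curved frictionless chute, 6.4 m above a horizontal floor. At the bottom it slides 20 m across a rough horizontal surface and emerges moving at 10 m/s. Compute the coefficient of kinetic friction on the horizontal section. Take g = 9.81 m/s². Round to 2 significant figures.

μ_k = 0.065

Energy at the top = energy at the end + work done against friction:
mgh = ½mv² + μ_k m g d
mgh = 4583.2 J; ½mv² = 3650.0 J
W_f = 4583.2 − 3650.0 = 933.2 J
μ_k = W_f/(mg·d) = 933.2/(716.1 × 20) = 0.06516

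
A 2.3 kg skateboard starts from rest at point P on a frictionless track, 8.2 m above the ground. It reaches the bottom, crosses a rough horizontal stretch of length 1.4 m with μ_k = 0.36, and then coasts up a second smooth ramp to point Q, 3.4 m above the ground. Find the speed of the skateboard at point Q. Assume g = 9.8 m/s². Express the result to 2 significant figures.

v = 9.2 m/s

Energy at P: mgh₁ = (2.3)(9.8)(8.2) = 184.83 J
Friction loss: W_f = μ_k mg d = 11.36 J
At Q: ½mv² + mgh₂ = mgh₁ − W_f
½mv² = 184.83 − 11.36 − 76.636 = 96.832 J
v = √(2 × 96.832/2.3) = 9.176 m/s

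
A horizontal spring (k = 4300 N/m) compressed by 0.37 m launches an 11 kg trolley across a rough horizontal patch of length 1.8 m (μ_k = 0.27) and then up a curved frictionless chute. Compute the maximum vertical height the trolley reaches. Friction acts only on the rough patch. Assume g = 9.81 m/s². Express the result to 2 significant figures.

Spring energy: E₀ = ½kx² = ½(4300)(0.37)² = 294.33 J
Friction: W_f = μ_k mg d = (0.27)(11)(9.81)(1.8) = 52.44 J
Energy at base of ramp: E = 294.33 − 52.44 = 241.89 J
At max height all remaining energy is PE: mgh = E ⇒ h = E/(mg) = 241.89/(11 × 9.81) = 2.242 m

h = 2.2 m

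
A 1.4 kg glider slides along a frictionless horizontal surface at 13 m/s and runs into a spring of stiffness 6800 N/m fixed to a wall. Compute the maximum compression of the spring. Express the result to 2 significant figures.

Conservation of energy between contact and max compression: ½mv² = ½kx²
x = v√(m/k) = 13 × √(1.4/6800) = 0.1865 m

x = 0.19 m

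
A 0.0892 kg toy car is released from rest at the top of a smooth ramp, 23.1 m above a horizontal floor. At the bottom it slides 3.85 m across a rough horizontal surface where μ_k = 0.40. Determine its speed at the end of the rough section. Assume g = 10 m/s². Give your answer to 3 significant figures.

v = 20.8 m/s

Energy at the top = energy at the end + work done against friction:
mgh = ½mv² + μ_k m g d
W_f = μ_k mg d = (0.40)(0.0892)(10)(3.85) = 1.374 J
½mv² = mgh − W_f = 20.605 − 1.374 = 19.232 J
v = √(2 × 19.232/0.0892) = 20.77 m/s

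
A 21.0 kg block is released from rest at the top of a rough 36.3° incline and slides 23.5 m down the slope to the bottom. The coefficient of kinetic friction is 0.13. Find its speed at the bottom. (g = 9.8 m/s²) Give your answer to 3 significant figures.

Energy: mgh = ½mv² + W_f, with h = L sinθ and W_f = μ_k (mg cosθ) L
mgh = mgL sinθ = (21.0)(9.8)(23.5)sin36.3° = 2863.2 J
W_f = μ_k mg cosθ · L = (0.13)(21.0)(9.8)cos36.3°·23.5 = 506.7 J
½mv² = 2863.2 − 506.7 = 2356.5 J
v = √(2 × 2356.5/21.0) = 14.98 m/s

v = 15.0 m/s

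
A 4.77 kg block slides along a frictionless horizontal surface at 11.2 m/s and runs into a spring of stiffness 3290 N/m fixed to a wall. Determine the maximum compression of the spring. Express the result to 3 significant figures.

x = 0.426 m

All KE is stored as spring PE at maximum compression: ½mv² = ½kx²
x = v√(m/k) = 11.2 × √(4.77/3290) = 0.4265 m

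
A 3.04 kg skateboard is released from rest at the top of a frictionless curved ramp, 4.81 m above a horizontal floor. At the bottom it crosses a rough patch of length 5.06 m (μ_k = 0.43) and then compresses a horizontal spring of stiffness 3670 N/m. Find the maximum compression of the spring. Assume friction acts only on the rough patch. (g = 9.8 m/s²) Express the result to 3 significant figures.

Initial energy: E₁ = mgh = (3.04)(9.8)(4.81) = 143.30 J
Friction removes W_f = μ_k mg d = (0.43)(3.04)(9.8)(5.06) = 64.82 J
Energy reaching the spring: E = 143.30 − 64.82 = 78.478 J
At max compression ½kx² = E ⇒ x = √(2E/k) = √(2 × 78.478/3670) = 0.2068 m

x = 0.207 m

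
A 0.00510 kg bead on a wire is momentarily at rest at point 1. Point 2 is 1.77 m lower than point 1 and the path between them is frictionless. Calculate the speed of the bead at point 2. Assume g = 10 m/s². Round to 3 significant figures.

By conservation of mechanical energy, mgh = ½mv²
v = √(2gh) = √(2 × 10 × 1.77) = √35.400 = 5.950 m/s

v = 5.95 m/s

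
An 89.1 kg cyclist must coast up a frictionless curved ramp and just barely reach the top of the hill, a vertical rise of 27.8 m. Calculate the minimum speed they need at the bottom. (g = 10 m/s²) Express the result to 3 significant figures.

At the top they are momentarily at rest, so all KE converts to PE: ½mv² = mgh
v = √(2gh) = √(2 × 10 × 27.8) = 23.58 m/s

v = 23.6 m/s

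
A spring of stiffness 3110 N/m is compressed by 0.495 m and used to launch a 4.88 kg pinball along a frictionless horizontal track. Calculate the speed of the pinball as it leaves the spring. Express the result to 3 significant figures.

v = 12.5 m/s

The pinball leaves the spring when the spring is at natural length, so ½kx² = ½mv²
v = x√(k/m) = 0.495 × √(3110/4.88) = 12.50 m/s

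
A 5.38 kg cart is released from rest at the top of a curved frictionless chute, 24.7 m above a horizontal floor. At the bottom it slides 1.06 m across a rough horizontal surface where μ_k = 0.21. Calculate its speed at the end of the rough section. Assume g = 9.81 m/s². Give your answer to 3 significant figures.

Applying the work–energy principle:
mgh = ½mv² + μ_k m g d
W_f = μ_k mg d = (0.21)(5.38)(9.81)(1.06) = 11.75 J
½mv² = mgh − W_f = 1303.6 − 11.75 = 1291.9 J
v = √(2 × 1291.9/5.38) = 21.91 m/s

v = 21.9 m/s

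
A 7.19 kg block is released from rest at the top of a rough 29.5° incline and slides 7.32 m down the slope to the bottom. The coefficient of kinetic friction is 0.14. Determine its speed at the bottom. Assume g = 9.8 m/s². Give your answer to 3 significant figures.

Taking the bottom as reference, mgh = ½mv² + μ_k N L with h = L sinθ, N = mg cosθ:
mgh = mgL sinθ = (7.19)(9.8)(7.32)sin29.5° = 253.98 J
W_f = μ_k mg cosθ · L = (0.14)(7.19)(9.8)cos29.5°·7.32 = 62.85 J
½mv² = 253.98 − 62.85 = 191.14 J
v = √(2 × 191.14/7.19) = 7.292 m/s

v = 7.29 m/s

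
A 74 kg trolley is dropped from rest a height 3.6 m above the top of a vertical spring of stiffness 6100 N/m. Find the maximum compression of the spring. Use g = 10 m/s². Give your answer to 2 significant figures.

x = 1.1 m

Take the reference level at the top of the uncompressed spring. At max compression the trolley has fallen H + x and is momentarily at rest:
mg(H + x) = ½kx²
½(6100)x² − (74)(10)x − (74)(10)(3.6) = 0
3050x² − 740.0x − 2664 = 0
x = [740.0 + √(547600 + 3.2501e+07)]/(2 × 3050) = 1.064 m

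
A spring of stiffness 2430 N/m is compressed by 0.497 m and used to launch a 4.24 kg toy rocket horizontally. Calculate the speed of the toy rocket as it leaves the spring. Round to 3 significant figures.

Conservation of energy: ½kx² = ½mv²
v = x√(k/m) = 0.497 × √(2430/4.24) = 11.90 m/s

v = 11.9 m/s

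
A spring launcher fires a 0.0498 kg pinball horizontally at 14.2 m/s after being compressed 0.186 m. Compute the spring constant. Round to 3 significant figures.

Spring PE at full compression equals KE at release: ½kx² = ½mv²
k = mv²/x² = (0.0498)(14.2)²/(0.186)² = 290.3 N/m

k = 290 N/m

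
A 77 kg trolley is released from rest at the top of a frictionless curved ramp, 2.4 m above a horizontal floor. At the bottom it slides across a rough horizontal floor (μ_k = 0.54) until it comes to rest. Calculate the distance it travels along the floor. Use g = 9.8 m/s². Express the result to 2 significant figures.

Energy at the top = energy at the end + work done against friction:
At rest all PE has been dissipated by friction: mgh = μ_k m g d
d = h/μ_k = 2.4/0.54 = 4.444 m

d = 4.4 m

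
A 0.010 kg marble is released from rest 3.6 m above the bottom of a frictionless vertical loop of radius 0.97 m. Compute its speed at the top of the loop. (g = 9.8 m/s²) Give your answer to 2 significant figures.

v = 5.7 m/s

Energy conservation: mgh = ½mv_top² + mg(2r)
v_top² = 2g(h − 2r) = 2(9.8)(3.6 − 1.940) = 32.54
v_top = 5.704 m/s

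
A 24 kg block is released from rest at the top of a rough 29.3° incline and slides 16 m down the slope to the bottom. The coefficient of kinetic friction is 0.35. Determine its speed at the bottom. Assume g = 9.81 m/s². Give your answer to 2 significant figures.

v = 7.6 m/s

Work–energy: mg(L sinθ) − μ_k(mg cosθ)L = ½mv²
mgh = mgL sinθ = (24)(9.81)(16)sin29.3° = 1843.5 J
W_f = μ_k mg cosθ · L = (0.35)(24)(9.81)cos29.3°·16 = 1150 J
½mv² = 1843.5 − 1150 = 693.73 J
v = √(2 × 693.73/24) = 7.603 m/s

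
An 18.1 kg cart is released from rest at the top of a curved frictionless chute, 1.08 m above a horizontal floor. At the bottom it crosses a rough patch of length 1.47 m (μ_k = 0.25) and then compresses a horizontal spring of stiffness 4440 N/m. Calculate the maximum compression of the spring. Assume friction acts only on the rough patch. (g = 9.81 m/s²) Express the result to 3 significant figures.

Initial energy: E₁ = mgh = (18.1)(9.81)(1.08) = 191.77 J
Friction removes W_f = μ_k mg d = (0.25)(18.1)(9.81)(1.47) = 65.25 J
Energy reaching the spring: E = 191.77 − 65.25 = 126.51 J
At max compression ½kx² = E ⇒ x = √(2E/k) = √(2 × 126.51/4440) = 0.2387 m

x = 0.239 m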